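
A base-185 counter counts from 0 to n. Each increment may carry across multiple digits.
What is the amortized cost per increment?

Digit at position i changes every 185^i increments. Total digit changes over n increments: n * 185/(185-1) = O(n). Amortized: O(1).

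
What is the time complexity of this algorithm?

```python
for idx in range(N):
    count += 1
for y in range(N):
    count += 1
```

Time complexity: O(n).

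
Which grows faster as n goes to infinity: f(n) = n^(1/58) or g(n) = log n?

f(n) = n^(1/58) grows faster: any positive power of n dominates log n.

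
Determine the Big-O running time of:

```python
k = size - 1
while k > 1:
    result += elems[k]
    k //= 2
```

Time complexity: O(log n).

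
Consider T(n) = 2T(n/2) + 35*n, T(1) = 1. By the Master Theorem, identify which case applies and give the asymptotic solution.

a=2, b=2, f(n)=35*n.
log_2(2) = 1, so n^(log_b(a)) = n.
f(n) = Theta(n), so Case 2 applies.
T(n) = Theta(n log n).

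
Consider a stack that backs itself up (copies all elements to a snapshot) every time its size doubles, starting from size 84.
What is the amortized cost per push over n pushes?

Backups occur at sizes 84, 168, 336, ..., copying 84 + 168 + 336 + ... <= 2n elements total (geometric series). Spread over n pushes, the amortized backup cost is O(1) per push.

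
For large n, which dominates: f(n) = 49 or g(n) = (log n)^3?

g(n) = (log n)^3 grows faster: any unbounded function dominates a constant.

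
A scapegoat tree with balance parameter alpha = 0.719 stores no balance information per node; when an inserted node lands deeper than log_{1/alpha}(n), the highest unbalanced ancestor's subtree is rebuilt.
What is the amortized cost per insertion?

Search/insert path is O(log n). A rebuild of a subtree of size s costs O(s), but with alpha = 0.719 at least Omega(s) insertions must have occurred in that subtree since its last rebuild. Charging O(1) of the rebuild to each such insertion gives O(log n) amortized.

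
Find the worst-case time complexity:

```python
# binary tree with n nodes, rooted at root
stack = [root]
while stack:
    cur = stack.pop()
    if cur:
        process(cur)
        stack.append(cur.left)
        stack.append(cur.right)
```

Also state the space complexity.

Time complexity: O(n).
Space complexity: O(n).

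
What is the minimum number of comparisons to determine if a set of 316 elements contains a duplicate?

Determining if 316 elements are all distinct requires Omega(n log n) comparisons in the comparison model. This follows from the element distinctness lower bound.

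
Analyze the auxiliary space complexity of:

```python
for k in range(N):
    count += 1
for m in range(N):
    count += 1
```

Space complexity: O(1).
Only a constant amount of auxiliary storage is used; nothing grows with n.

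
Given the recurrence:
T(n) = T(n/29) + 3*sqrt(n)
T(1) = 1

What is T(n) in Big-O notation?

Each level contributes sqrt(n/29^k). Geometric series with ratio 1/sqrt(29) < 1 sums to O(sqrt(n)).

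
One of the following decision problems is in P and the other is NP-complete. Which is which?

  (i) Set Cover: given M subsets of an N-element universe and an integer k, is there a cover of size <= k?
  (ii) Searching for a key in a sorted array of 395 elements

(i) is NP-complete: one of Karp's 21 NP-complete problems (with k part of the input).
(ii) is P: binary search runs in O(log n).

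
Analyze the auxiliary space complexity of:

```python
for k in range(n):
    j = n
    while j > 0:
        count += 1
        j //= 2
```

Space complexity: O(1).
Only a constant amount of auxiliary storage is used; nothing grows with n.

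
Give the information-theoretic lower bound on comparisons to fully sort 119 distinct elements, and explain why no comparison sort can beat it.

A comparison sort is a binary decision tree whose leaves are the 119! = 55745857612076058813234317117419771556272886109483581752463927935846946310374691578057284710599874844234646982443450754604453404911734348832487342619913750049708004343808000000000000000000000000000 possible output permutations. A binary tree with L leaves has height >= ceil(log_2(L)). So any comparison sort needs >= ceil(log_2(119!)) = 654 comparisons in the worst case.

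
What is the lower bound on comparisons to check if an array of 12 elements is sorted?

To verify 12 elements are sorted, we must compare each consecutive pair. Skipping any pair allows an adversary to swap them. Therefore 11 comparisons are necessary and sufficient.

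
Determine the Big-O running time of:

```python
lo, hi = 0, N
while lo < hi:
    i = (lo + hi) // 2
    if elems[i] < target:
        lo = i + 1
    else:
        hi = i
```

Time complexity: O(log n).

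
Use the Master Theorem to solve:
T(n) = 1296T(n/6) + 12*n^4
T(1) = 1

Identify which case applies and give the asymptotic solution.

a=1296, b=6, f(n)=12*n^4.
log_6(1296) = 4, so n^(log_b(a)) = n^4.
f(n) = Theta(n^4), so Case 2 applies.
T(n) = Theta(n^4 log n).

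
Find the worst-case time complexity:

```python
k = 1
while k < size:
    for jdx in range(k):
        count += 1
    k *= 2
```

Time complexity: O(n).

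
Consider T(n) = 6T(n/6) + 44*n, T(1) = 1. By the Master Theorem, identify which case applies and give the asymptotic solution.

a=6, b=6, f(n)=44*n.
log_6(6) = 1, so n^(log_b(a)) = n.
f(n) = Theta(n), so Case 2 applies.
T(n) = Theta(n log n).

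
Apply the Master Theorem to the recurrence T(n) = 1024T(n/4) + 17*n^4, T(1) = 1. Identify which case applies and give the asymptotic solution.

a=1024, b=4, f(n)=17*n^4.
log_4(1024) = 5 > 4.
Since f(n) = O(n^4) is polynomially smaller than n^5, Case 1 applies.
T(n) = Theta(n^5).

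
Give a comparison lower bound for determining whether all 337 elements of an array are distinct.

In the algebraic decision-tree model, the YES region for element distinctness on 337 elements has 337! connected components (one per ordering). Ben-Or's theorem then gives a lower bound of Omega(log(n!)) = Omega(n log n).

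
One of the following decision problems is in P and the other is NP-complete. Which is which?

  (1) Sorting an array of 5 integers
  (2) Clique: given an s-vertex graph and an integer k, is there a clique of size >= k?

(1) is P: merge sort runs in O(n log n).
(2) is NP-complete: complement of Independent Set / Vertex Cover (with k part of the input).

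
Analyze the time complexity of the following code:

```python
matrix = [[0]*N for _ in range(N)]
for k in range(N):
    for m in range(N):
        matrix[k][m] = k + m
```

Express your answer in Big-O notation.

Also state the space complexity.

Time complexity: O(n^2).
Space complexity: O(n^2).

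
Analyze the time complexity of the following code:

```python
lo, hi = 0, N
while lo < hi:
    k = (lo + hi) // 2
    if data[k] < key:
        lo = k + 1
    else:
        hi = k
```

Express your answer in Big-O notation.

Time complexity: O(log n).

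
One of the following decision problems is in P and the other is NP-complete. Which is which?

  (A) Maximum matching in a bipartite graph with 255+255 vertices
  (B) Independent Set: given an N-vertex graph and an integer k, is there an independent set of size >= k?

(A) is P: Hopcroft-Karp runs in O(E sqrt(V)).
(B) is NP-complete: complement of Clique (with k part of the input).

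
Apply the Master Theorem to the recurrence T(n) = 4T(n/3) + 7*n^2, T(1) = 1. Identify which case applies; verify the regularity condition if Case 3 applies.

a=4, b=3, f(n)=7*n^2.
log_3(4) = 1.262 < 2.
f(n) = Omega(n^(1.262+epsilon)) for some epsilon > 0, so Case 3 is the candidate.
Regularity: a*f(n/b) = 4*7*(n/3)^2 = (4/9)*7*n^2 <= c*f(n) with c = 4/9 < 1. Satisfied.
Case 3: T(n) = Theta(n^2).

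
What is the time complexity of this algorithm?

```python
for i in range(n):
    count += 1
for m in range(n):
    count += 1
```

Time complexity: O(n).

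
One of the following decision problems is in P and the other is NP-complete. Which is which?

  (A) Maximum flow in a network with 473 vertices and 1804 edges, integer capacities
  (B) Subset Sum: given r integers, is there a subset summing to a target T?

(A) is P: Edmonds-Karp / push-relabel run in polynomial time.
(B) is NP-complete: one of Karp's 21 NP-complete problems.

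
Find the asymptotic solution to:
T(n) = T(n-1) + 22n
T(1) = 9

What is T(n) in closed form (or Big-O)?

Unrolling: T(n) = 9 + 22*(2 + 3 + ... + n) = 9 + 22*(n(n+1)/2 - 1) = O(n^2).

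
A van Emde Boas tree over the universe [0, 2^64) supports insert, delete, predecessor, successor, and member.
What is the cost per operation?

vEB recursively partitions [0, 18446744073709551616) into sqrt(u) clusters of size sqrt(u). Each operation recurses into either one cluster or the summary, never both: T(u) = T(sqrt(u)) + O(1) => T(u) = O(log log u) = O(log 64). This is worst-case, not just amortized.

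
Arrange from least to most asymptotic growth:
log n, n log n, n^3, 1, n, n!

Ordered by growth rate: 1 < log n < n < n log n < n^3 < n!.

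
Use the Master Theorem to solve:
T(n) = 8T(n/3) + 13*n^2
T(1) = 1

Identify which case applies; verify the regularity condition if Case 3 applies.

a=8, b=3, f(n)=13*n^2.
log_3(8) = 1.893 < 2.
f(n) = Omega(n^(1.893+epsilon)) for some epsilon > 0, so Case 3 is the candidate.
Regularity: a*f(n/b) = 8*13*(n/3)^2 = (8/9)*13*n^2 <= c*f(n) with c = 8/9 < 1. Satisfied.
Case 3: T(n) = Theta(n^2).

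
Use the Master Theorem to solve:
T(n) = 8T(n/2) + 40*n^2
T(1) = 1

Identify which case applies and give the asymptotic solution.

a=8, b=2, f(n)=40*n^2.
log_2(8) = 3 > 2.
Since f(n) = O(n^2) is polynomially smaller than n^3, Case 1 applies.
T(n) = Theta(n^3).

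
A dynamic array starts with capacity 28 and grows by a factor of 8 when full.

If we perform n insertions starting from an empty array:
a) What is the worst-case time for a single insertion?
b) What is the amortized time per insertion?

(a) Worst-case single insertion: O(n) -- when the array is full at capacity c, the resize copies all c elements, and c can be Theta(n).
(b) Resizes happen at sizes 28, 224, 1792, ... Total copy cost for n insertions: 28 + 224 + ... = O(n) (geometric series with ratio 1/8). Amortized cost per insertion: O(n)/n = O(1).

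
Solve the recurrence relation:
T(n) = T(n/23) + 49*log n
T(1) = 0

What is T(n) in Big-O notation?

Each of the log_23(n) levels adds O(log n). T(n) = O(log^2 n).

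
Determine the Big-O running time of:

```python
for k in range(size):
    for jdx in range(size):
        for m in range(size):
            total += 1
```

Time complexity: O(n^3).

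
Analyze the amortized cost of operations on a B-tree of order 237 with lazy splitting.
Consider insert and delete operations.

In a B-tree of order 237, a node splits when it has 237 keys. With lazy splitting, we use potential Phi = number of full nodes + number of near-empty nodes. Each split costs O(1) but reduces potential. Between splits, at least 118 insertions must occur in that node. Amortized structural cost is O(1) per operation, plus O(log_237 n) traversal.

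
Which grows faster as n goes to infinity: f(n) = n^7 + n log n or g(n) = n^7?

f(n) = n^7 + n log n and g(n) = n^7 are Theta of each other: the lower-order n log n term is o(n^7); both are Theta(n^7).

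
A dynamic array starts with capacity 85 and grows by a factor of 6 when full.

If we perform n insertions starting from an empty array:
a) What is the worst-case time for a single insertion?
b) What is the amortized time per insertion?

(a) Worst-case single insertion: O(n) -- when the array is full at capacity c, the resize copies all c elements, and c can be Theta(n).
(b) Resizes happen at sizes 85, 510, 3060, ... Total copy cost for n insertions: 85 + 510 + ... = O(n) (geometric series with ratio 1/6). Amortized cost per insertion: O(n)/n = O(1).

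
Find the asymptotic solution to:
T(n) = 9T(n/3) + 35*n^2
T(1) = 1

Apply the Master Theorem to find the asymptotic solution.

a=9, b=3, f(n)=35*n^2. log_3(9) = 2. Case 2: T(n) = O(n^2 log n).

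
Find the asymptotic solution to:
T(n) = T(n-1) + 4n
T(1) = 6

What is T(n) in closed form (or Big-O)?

Unrolling: T(n) = 6 + 4*(2 + 3 + ... + n) = 6 + 4*(n(n+1)/2 - 1) = O(n^2).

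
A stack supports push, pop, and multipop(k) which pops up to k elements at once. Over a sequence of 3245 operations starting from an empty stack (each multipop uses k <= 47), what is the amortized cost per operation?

Each element is pushed exactly once and popped at most once (whether by pop or as part of a multipop). So the total number of individual pops over the whole sequence is at most the number of pushes, which is at most 3245. Total work <= 2 * 3245, hence O(1) amortized per operation.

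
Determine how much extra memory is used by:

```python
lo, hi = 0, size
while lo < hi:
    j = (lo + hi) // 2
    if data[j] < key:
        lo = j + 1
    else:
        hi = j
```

Space complexity: O(1).
Only a constant amount of auxiliary storage is used; nothing grows with n.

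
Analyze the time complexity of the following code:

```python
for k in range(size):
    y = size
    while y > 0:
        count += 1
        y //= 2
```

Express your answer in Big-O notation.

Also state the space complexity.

Time complexity: O(n log n).
Space complexity: O(1).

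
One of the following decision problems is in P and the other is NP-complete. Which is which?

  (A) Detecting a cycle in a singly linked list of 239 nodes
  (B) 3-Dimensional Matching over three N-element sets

(A) is P: Floyd's tortoise-and-hare runs in O(n) time, O(1) space.
(B) is NP-complete: one of Karp's 21 NP-complete problems.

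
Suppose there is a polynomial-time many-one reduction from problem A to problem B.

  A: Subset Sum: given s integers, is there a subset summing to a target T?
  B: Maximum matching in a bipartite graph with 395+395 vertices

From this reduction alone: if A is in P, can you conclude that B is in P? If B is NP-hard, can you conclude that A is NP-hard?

A poly-time reduction A <=_p B transfers tractability DOWN (B easy => A easy) and hardness UP (A hard => B hard), not the reverse.
From A in P, the reduction alone does NOT give B in P: any problem in P trivially reduces to SAT, yet SAT is not known to be in P.
From B NP-hard, the reduction alone does NOT give A NP-hard: again, easy problems reduce to hard ones.
(Here in fact A is NP-complete and B is in P, so no such reduction is known -- its existence would imply P = NP; the analysis concerns only what the assumed reduction would or would not let you conclude.)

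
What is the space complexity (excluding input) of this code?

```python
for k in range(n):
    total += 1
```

Space complexity: O(1).
Only a constant amount of auxiliary storage is used; nothing grows with n.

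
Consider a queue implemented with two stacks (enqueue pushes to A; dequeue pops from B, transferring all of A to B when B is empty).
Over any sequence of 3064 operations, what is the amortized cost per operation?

Each element is pushed to A once, popped once, pushed to B once, and popped once: 4 unit operations over its lifetime. Over 3064 operations the total work is O(3064). Amortized O(1) per enqueue/dequeue.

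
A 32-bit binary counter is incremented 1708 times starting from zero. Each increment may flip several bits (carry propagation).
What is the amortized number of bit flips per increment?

Bit i flips on every 2^i-th increment, so over 1708 increments bit i flips floor(1708/2^i) times. Summing over i: total flips < 2 * 1708. Amortized: < 2 = O(1) per increment.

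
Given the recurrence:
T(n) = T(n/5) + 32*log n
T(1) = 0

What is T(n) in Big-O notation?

Each of the log_5(n) levels adds O(log n). T(n) = O(log^2 n).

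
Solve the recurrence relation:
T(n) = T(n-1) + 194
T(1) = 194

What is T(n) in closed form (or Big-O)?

Unrolling: T(n) = T(n-1) + 194 = T(n-2) + 2*194 = ... = T(1) + (n-1)*194 = 194 + (n-1)*194 = 194n.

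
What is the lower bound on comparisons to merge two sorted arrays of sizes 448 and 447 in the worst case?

Adversary: with |448 - 447| <= 1 the inputs can be fully interleaved so that every adjacent pair in the merged output comes from different arrays. Then each of the 894 adjacent pairs must be directly compared, or the algorithm cannot determine their relative order. Standard merge meets this bound.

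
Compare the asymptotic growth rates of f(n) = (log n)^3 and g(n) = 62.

f(n) = (log n)^3 grows faster: any unbounded function dominates a constant.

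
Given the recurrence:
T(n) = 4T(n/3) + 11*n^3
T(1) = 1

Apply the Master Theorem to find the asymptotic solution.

a=4, b=3, f(n)=11*n^3. log_3(4) = 1.262 < 3. Case 3: T(n) = O(n^3).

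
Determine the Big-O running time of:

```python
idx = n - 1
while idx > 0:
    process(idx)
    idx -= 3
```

Time complexity: O(n).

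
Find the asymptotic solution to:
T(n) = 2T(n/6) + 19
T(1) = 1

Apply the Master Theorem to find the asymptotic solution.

a=2, b=6, f(n)=19. log_6(2) = 0.3869. Case 1 of Master Theorem: T(n) = O(n^0.3869).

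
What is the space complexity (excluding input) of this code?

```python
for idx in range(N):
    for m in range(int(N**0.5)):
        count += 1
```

Space complexity: O(1).
Only a constant amount of auxiliary storage is used; nothing grows with n.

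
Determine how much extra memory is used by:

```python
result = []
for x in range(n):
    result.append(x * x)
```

Space complexity: O(n).
Auxiliary storage grows linearly with the input size n in the worst case.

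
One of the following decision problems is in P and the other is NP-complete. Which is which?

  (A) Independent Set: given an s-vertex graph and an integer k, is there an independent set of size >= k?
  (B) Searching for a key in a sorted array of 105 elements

(A) is NP-complete: complement of Clique (with k part of the input).
(B) is P: binary search runs in O(log n).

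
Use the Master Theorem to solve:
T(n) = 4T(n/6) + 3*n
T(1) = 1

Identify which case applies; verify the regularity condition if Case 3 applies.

a=4, b=6, f(n)=3*n.
log_6(4) = 0.7737 < 1.
f(n) = Omega(n^(0.7737+epsilon)) for some epsilon > 0, so Case 3 is the candidate.
Regularity: a*f(n/b) = 4*3*(n/6)^1 = (4/6)*3*n^1 <= c*f(n) with c = 4/6 < 1. Satisfied.
Case 3: T(n) = Theta(n).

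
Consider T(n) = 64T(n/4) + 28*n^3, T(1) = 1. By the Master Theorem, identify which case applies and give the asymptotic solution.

a=64, b=4, f(n)=28*n^3.
log_4(64) = 3, so n^(log_b(a)) = n^3.
f(n) = Theta(n^3), so Case 2 applies.
T(n) = Theta(n^3 log n).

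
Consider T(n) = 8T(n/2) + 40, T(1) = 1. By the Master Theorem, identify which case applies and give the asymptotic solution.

a=8, b=2, f(n)=40.
log_2(8) = 3 > 0.
Since f(n) = O(n^0) is polynomially smaller than n^3, Case 1 applies.
T(n) = Theta(n^3).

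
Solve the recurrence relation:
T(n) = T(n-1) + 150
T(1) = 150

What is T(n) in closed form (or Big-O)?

Unrolling: T(n) = T(n-1) + 150 = T(n-2) + 2*150 = ... = T(1) + (n-1)*150 = 150 + (n-1)*150 = 150n.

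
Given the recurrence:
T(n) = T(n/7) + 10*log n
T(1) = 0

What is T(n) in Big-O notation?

Each of the log_7(n) levels adds O(log n). T(n) = O(log^2 n).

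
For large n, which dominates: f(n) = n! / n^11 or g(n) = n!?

g(n) = n! grows faster: the ratio n!/(n!/n^11) = n^11 -> infinity.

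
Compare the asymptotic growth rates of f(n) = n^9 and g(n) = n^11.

g(n) = n^11 grows faster: n^11/n^9 = n^2 -> infinity.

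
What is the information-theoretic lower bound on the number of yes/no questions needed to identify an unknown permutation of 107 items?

There are 107! = 12265202031961379393517517010387338887131568154382945052653251412013535324922144249034658613287059061933743916719318560380966506520420000368175349760000000000000000000000000 permutations. Each yes/no question gives at most 1 bit, so at least ceil(log_2(12265202031961379393517517010387338887131568154382945052653251412013535324922144249034658613287059061933743916719318560380966506520420000368175349760000000000000000000000000)) = 572 questions are needed.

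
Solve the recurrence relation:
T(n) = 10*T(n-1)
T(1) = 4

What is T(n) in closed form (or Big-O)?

Each step multiplies by 10. T(n) = T(1)*10^(n-1) = 4*10^(n-1).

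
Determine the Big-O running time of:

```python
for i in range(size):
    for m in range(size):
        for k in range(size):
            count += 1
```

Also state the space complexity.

Time complexity: O(n^3).
Space complexity: O(1).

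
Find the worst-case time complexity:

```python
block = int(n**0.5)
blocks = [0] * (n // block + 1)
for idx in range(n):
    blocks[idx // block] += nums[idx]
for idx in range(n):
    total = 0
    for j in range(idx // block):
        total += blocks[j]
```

Time complexity: O(n * sqrt(n)).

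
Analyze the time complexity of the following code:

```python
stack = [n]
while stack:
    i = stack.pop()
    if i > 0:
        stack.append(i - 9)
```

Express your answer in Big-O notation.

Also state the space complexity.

Time complexity: O(n).
Space complexity: O(1).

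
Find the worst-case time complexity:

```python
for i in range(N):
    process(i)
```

Time complexity: O(n).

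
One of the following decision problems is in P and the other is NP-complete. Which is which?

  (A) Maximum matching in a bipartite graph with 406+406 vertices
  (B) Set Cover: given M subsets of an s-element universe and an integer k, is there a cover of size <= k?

(A) is P: Hopcroft-Karp runs in O(E sqrt(V)).
(B) is NP-complete: one of Karp's 21 NP-complete problems (with k part of the input).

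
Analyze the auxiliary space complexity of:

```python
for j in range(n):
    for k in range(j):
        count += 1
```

Space complexity: O(1).
Only a constant amount of auxiliary storage is used; nothing grows with n.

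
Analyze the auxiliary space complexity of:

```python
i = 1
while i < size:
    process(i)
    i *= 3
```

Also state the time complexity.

Space complexity: O(1).
Only a constant amount of auxiliary storage is used; nothing grows with n.
Time complexity: O(log n).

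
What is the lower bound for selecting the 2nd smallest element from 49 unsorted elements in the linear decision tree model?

Selecting the 2nd smallest of 49 elements requires Omega(n) comparisons. Every element must be compared at least once. The BFPRT algorithm achieves O(n), making this tight.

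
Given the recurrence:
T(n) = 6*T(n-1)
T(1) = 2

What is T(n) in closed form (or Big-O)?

Each step multiplies by 6. T(n) = T(1)*6^(n-1) = 2*6^(n-1).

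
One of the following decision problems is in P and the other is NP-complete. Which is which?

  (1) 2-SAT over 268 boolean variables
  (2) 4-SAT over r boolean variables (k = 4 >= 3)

(1) is P: 2-SAT is solvable in linear time via implication-graph SCCs.
(2) is NP-complete: 3-SAT is NP-complete (Cook-Levin); k-SAT for k>=3 reduces from 3-SAT.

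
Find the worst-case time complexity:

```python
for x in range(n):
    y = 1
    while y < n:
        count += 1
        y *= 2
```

Time complexity: O(n log n).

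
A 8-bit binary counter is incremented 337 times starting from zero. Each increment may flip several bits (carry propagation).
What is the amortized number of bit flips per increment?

Bit i flips on every 2^i-th increment, so over 337 increments bit i flips floor(337/2^i) times. Summing over i: total flips < 2 * 337. Amortized: < 2 = O(1) per increment.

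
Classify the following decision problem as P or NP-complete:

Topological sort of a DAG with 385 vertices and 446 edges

This problem is in P: DFS-based topological sort runs in O(V+E).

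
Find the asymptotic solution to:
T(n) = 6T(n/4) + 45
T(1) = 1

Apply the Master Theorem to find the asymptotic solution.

a=6, b=4, f(n)=45. log_4(6) = 1.292. Case 1 of Master Theorem: T(n) = O(n^1.292).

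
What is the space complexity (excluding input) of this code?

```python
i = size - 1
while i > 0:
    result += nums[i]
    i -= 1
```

Space complexity: O(1).
Only a constant amount of auxiliary storage is used; nothing grows with n.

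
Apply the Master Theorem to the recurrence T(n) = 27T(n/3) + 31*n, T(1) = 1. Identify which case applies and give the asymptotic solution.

a=27, b=3, f(n)=31*n.
log_3(27) = 3 > 1.
Since f(n) = O(n^1) is polynomially smaller than n^3, Case 1 applies.
T(n) = Theta(n^3).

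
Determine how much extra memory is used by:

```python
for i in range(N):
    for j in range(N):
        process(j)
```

Space complexity: O(1).
Only a constant amount of auxiliary storage is used; nothing grows with n.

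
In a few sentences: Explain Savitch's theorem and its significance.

Savitch's theorem states that NSPACE(f(n)) is contained in DSPACE(f(n)^2) for f(n) >= log n. In particular, NPSPACE = PSPACE, meaning nondeterminism does not significantly help for space-bounded computation. This contrasts with time, where we do not know if P = NP.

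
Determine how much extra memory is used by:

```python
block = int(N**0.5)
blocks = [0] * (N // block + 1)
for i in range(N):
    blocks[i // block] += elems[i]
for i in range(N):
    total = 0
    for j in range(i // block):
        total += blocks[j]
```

Space complexity: O(sqrt(n)).
Storage scales with sqrt(n).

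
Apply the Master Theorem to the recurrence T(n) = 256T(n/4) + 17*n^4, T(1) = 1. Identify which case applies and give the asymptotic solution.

a=256, b=4, f(n)=17*n^4.
log_4(256) = 4, so n^(log_b(a)) = n^4.
f(n) = Theta(n^4), so Case 2 applies.
T(n) = Theta(n^4 log n).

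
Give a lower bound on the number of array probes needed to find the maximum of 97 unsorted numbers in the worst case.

Adversary: any unprobed cell could hold a value larger than everything seen so far. If fewer than 97 cells are probed, the adversary places the max in an unprobed cell. So all 97 cells must be examined; together with 97-1 comparisons this is tight.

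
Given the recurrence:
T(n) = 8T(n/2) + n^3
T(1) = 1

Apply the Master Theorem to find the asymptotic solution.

a=8, b=2, f(n)=n^3. log_2(8) = 3. Case 2: T(n) = O(n^3 log n).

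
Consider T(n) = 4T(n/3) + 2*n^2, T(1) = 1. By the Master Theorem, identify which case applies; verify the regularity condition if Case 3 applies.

a=4, b=3, f(n)=2*n^2.
log_3(4) = 1.262 < 2.
f(n) = Omega(n^(1.262+epsilon)) for some epsilon > 0, so Case 3 is the candidate.
Regularity: a*f(n/b) = 4*2*(n/3)^2 = (4/9)*2*n^2 <= c*f(n) with c = 4/9 < 1. Satisfied.
Case 3: T(n) = Theta(n^2).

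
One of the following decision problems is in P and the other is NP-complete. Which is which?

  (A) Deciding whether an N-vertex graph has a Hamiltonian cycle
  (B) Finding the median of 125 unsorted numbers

(A) is NP-complete: one of Karp's 21 NP-complete problems.
(B) is P: linear-time selection (median-of-medians) runs in O(n).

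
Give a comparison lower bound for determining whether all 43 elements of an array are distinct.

In the algebraic decision-tree model, the YES region for element distinctness on 43 elements has 43! connected components (one per ordering). Ben-Or's theorem then gives a lower bound of Omega(log(n!)) = Omega(n log n).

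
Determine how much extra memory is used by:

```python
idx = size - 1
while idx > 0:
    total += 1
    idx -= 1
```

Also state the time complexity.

Space complexity: O(1).
Only a constant amount of auxiliary storage is used; nothing grows with n.
Time complexity: O(n).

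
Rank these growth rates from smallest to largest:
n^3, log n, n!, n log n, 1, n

Ordered by growth rate: 1 < log n < n < n log n < n^3 < n!.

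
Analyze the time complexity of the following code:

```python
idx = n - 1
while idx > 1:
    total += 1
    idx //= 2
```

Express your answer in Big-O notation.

Time complexity: O(log n).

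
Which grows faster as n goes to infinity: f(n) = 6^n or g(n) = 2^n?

f(n) = 6^n grows faster: (6/2)^n -> infinity since 6/2 > 1.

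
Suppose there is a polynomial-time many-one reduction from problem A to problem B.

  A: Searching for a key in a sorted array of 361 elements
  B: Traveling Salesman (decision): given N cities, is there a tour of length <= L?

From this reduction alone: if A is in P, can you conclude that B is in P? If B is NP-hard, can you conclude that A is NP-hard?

A poly-time reduction A <=_p B transfers tractability DOWN (B easy => A easy) and hardness UP (A hard => B hard), not the reverse.
From A in P, the reduction alone does NOT give B in P: any problem in P trivially reduces to SAT, yet SAT is not known to be in P.
From B NP-hard, the reduction alone does NOT give A NP-hard: again, easy problems reduce to hard ones.
(Here in fact A is P and B is NP-complete.)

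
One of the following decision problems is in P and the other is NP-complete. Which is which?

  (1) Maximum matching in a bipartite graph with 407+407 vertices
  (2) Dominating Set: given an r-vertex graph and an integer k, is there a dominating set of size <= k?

(1) is P: Hopcroft-Karp runs in O(E sqrt(V)).
(2) is NP-complete: reduces from Set Cover (with k part of the input).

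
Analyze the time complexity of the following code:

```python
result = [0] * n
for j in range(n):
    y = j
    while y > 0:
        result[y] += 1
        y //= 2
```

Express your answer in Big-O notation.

Time complexity: O(n log n).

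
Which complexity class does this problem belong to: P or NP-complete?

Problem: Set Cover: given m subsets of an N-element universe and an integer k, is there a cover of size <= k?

This problem is NP-complete: one of Karp's 21 NP-complete problems (with k part of the input).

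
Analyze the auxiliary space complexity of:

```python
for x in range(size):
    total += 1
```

Space complexity: O(1).
Only a constant amount of auxiliary storage is used; nothing grows with n.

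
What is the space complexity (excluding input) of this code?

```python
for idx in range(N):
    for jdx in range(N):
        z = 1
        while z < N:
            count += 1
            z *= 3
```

Space complexity: O(1).
Only a constant amount of auxiliary storage is used; nothing grows with n.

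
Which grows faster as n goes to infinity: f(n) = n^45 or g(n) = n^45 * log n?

g(n) = n^45 * log n grows faster: extra log n factor -> infinity.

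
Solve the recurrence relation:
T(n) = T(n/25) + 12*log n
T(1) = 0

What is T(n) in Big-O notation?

Each of the log_25(n) levels adds O(log n). T(n) = O(log^2 n).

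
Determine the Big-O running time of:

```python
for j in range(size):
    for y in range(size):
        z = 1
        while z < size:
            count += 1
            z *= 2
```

Time complexity: O(n^2 log n).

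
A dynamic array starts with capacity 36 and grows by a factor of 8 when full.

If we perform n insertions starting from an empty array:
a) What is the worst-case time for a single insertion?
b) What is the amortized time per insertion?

(a) Worst-case single insertion: O(n) -- when the array is full at capacity c, the resize copies all c elements, and c can be Theta(n).
(b) Resizes happen at sizes 36, 288, 2304, ... Total copy cost for n insertions: 36 + 288 + ... = O(n) (geometric series with ratio 1/8). Amortized cost per insertion: O(n)/n = O(1).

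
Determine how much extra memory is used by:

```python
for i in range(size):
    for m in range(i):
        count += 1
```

Space complexity: O(1).
Only a constant amount of auxiliary storage is used; nothing grows with n.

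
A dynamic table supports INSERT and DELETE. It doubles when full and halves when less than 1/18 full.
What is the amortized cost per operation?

Using potential function Phi = |2*num_items - table_size| when load > 1/2, and Phi = table_size/2 - num_items otherwise. The gap of 1/18 vs 1/2 for shrinking prevents thrashing. Both insert and delete have O(1) amortized cost.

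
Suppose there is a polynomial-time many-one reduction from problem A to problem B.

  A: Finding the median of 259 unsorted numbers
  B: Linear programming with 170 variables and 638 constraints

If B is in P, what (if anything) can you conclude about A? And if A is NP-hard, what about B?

A poly-time reduction A <=_p B means any A-instance can be transformed to a B-instance in poly time.
If B is in P: compose the reduction with B's poly-time algorithm to solve A in poly time, so A is in P.
If A is NP-hard: every NP problem reduces to A, which reduces to B; composing reductions, every NP problem reduces to B, so B is NP-hard.
(Here in fact A is P and B is P.)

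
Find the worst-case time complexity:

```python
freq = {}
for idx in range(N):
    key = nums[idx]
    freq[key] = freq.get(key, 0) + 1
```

Time complexity: O(n).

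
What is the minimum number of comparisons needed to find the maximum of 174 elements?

Finding the maximum requires 173 comparisons. Each comparison eliminates exactly one candidate. With 174 candidates, we need 173 eliminations.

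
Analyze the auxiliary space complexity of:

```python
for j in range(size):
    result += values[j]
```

Space complexity: O(1).
Only a constant amount of auxiliary storage is used; nothing grows with n.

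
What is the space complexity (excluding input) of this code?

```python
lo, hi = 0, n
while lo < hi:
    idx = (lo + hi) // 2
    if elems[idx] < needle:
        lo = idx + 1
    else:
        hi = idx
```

Space complexity: O(1).
Only a constant amount of auxiliary storage is used; nothing grows with n.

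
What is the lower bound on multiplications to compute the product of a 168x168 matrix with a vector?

A 168x168 matrix-vector product has 168 inner products of length 168. Output depends on all 168^2 = 28224 matrix entries. At least 28224 multiplications needed.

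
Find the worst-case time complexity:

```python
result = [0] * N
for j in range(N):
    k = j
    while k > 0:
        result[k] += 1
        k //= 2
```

Time complexity: O(n log n).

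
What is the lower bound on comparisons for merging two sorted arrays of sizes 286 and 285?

Adversary argument: with sizes 286 and 285 (differing by at most 1), interleave the two arrays so that every consecutive pair in the output comes from different inputs. Then each of the 570 adjacent output pairs must be directly compared, or the algorithm cannot determine their relative order. So 570 comparisons are necessary; standard merge achieves this.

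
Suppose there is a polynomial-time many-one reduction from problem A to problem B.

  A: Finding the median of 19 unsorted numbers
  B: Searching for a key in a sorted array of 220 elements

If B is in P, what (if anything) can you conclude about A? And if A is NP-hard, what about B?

A poly-time reduction A <=_p B means any A-instance can be transformed to a B-instance in poly time.
If B is in P: compose the reduction with B's poly-time algorithm to solve A in poly time, so A is in P.
If A is NP-hard: every NP problem reduces to A, which reduces to B; composing reductions, every NP problem reduces to B, so B is NP-hard.
(Here in fact A is P and B is P.)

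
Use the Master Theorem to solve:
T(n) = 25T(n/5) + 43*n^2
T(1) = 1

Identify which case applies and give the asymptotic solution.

a=25, b=5, f(n)=43*n^2.
log_5(25) = 2, so n^(log_b(a)) = n^2.
f(n) = Theta(n^2), so Case 2 applies.
T(n) = Theta(n^2 log n).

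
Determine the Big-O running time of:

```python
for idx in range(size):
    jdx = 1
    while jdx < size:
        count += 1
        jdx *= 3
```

Time complexity: O(n log n).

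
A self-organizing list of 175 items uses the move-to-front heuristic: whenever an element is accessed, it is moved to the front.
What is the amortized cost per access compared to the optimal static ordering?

With potential Phi = number of inversions between the MTF list and the optimal static list (at most C(175,2)), each access has amortized cost at most 2 * (cost under optimal static ordering). This is the move-to-front 2-competitiveness result.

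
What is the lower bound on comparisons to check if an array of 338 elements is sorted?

To verify 338 elements are sorted, we must compare each consecutive pair. Skipping any pair allows an adversary to swap them. Therefore 337 comparisons are necessary and sufficient.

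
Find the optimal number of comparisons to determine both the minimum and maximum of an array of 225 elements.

Naive approach: 448 comparisons (224 for max + 224 for min).
Optimal: Compare elements in pairs first (floor(n/2) = 112 comparisons), then find max among winners and min among losers (112 comparisons each).
Total: ceil(3n/2) - 2 = 336 comparisons. An adversary argument shows this is also a lower bound.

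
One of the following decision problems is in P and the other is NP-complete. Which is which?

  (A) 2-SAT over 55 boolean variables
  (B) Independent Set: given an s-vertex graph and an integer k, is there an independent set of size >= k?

(A) is P: 2-SAT is solvable in linear time via implication-graph SCCs.
(B) is NP-complete: complement of Clique (with k part of the input).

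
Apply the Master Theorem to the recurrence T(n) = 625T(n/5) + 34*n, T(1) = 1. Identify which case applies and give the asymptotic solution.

a=625, b=5, f(n)=34*n.
log_5(625) = 4 > 1.
Since f(n) = O(n^1) is polynomially smaller than n^4, Case 1 applies.
T(n) = Theta(n^4).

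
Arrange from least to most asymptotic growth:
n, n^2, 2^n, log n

Ordered by growth rate: log n < n < n^2 < 2^n.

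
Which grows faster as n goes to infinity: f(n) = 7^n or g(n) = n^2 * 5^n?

f(n) = 7^n grows faster: 7^n / (n^2 5^n) = (7/5)^n / n^2 -> infinity since 7/5 > 1.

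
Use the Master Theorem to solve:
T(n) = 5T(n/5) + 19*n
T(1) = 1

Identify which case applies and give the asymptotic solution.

a=5, b=5, f(n)=19*n.
log_5(5) = 1, so n^(log_b(a)) = n.
f(n) = Theta(n), so Case 2 applies.
T(n) = Theta(n log n).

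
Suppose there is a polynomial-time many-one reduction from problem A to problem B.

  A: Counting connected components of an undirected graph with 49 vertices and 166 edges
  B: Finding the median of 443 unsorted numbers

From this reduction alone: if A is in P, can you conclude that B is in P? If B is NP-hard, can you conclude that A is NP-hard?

A poly-time reduction A <=_p B transfers tractability DOWN (B easy => A easy) and hardness UP (A hard => B hard), not the reverse.
From A in P, the reduction alone does NOT give B in P: any problem in P trivially reduces to SAT, yet SAT is not known to be in P.
From B NP-hard, the reduction alone does NOT give A NP-hard: again, easy problems reduce to hard ones.
(Here in fact A is P and B is P.)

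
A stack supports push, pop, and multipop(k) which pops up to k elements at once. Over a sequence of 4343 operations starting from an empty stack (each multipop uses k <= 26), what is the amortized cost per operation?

Each element is pushed exactly once and popped at most once (whether by pop or as part of a multipop). So the total number of individual pops over the whole sequence is at most the number of pushes, which is at most 4343. Total work <= 2 * 4343, hence O(1) amortized per operation.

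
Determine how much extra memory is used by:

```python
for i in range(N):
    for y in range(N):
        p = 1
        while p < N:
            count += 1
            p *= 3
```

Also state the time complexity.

Space complexity: O(1).
Only a constant amount of auxiliary storage is used; nothing grows with n.
Time complexity: O(n^2 log n).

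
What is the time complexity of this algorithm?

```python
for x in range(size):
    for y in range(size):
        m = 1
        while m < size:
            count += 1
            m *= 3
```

Time complexity: O(n^2 log n).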